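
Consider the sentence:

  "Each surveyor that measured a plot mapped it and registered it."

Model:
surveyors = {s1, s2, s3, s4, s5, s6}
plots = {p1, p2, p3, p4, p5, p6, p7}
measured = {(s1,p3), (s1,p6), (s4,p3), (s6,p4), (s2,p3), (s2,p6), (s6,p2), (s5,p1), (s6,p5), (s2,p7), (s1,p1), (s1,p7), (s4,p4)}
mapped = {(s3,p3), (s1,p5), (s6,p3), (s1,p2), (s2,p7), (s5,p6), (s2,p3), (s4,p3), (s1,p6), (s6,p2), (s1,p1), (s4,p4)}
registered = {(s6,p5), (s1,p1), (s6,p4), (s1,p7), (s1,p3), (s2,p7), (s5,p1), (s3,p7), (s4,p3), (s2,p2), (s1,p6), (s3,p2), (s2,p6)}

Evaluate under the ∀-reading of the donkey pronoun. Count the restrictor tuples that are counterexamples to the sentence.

9

"it" takes "a plot" as antecedent — a donkey pronoun bound across the clause boundary.
Strong reading: for every (s,p) with measured(s,p), mapped(s,p) ∧ registered(s,p).
Restrictor pairs: (s1,p1) ✓  (s1,p3) ✗  (s1,p6) ✓  (s1,p7) ✗  (s2,p3) ✗  (s2,p6) ✗  (s2,p7) ✓  (s4,p3) ✓  (s4,p4) ✗  (s5,p1) ✗  (s6,p2) ✗  (s6,p4) ✗  (s6,p5) ✗
Counterexamples (restrictor pairs failing the scope): 9.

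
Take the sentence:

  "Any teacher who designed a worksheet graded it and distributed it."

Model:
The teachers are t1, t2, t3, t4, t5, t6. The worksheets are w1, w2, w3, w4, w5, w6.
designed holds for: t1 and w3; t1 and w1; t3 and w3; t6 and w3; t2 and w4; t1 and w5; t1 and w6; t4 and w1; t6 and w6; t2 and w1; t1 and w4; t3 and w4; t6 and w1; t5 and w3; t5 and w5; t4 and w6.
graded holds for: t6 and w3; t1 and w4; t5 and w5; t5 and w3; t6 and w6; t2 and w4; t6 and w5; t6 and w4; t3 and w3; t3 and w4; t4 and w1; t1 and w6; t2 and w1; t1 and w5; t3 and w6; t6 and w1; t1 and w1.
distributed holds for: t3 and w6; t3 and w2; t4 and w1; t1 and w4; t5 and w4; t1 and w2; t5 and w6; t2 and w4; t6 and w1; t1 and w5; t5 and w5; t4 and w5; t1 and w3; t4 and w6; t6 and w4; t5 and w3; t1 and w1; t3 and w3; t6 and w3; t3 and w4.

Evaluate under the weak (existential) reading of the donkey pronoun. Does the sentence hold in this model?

True

"it" takes "a worksheet" as antecedent — a donkey pronoun bound across the clause boundary.
Weak reading: every teacher t with some designed-worksheet has at least one designed-worksheet w such that graded(t,w) ∧ distributed(t,w).
Per teacher: t1:✓  t2:✓  t3:✓  t4:✓  t5:✓  t6:✓
Every teacher in the restrictor has a witness.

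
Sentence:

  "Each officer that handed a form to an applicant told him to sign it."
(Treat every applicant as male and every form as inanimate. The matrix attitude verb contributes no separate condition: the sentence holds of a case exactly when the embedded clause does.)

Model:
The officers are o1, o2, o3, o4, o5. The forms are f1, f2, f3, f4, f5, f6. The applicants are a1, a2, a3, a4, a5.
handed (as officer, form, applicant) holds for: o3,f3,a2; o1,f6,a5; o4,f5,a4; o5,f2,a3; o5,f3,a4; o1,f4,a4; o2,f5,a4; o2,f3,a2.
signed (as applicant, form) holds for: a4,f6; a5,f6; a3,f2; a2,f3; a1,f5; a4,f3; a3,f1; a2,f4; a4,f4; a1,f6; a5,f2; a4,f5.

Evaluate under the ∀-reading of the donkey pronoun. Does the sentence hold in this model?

"him" takes "an applicant" as antecedent and "it" takes "a form"; both are donkey pronouns co-varying with the restrictor.
Strong reading: for every (o,f,a) with handed(o,f,a), signed(a,f).
Restrictor triples: (o1,f4,a4)→signed(a4,f4) ✓  (o1,f6,a5)→signed(a5,f6) ✓  (o2,f3,a2)→signed(a2,f3) ✓  (o2,f5,a4)→signed(a4,f5) ✓  (o3,f3,a2)→signed(a2,f3) ✓  (o4,f5,a4)→signed(a4,f5) ✓  (o5,f2,a3)→signed(a3,f2) ✓  (o5,f3,a4)→signed(a4,f3) ✓
Every restrictor triple satisfies the scope.

True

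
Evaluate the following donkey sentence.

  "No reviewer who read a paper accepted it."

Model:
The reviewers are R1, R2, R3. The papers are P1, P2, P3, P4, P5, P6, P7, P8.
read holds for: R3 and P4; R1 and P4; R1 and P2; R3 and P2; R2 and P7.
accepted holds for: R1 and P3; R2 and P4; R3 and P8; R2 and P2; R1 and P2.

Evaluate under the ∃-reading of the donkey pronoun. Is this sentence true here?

False

"it" takes "a paper" as antecedent — a donkey pronoun bound across the clause boundary.
Truth condition: for no (r,p) with read(r,p) does accepted(r,p) hold.
Restrictor pairs — does the scope hold? (R1,P2):holds  (R1,P4):fails  (R2,P7):fails  (R3,P2):fails  (R3,P4):fails
Scope holds for 1 pair(s), so the sentence is false.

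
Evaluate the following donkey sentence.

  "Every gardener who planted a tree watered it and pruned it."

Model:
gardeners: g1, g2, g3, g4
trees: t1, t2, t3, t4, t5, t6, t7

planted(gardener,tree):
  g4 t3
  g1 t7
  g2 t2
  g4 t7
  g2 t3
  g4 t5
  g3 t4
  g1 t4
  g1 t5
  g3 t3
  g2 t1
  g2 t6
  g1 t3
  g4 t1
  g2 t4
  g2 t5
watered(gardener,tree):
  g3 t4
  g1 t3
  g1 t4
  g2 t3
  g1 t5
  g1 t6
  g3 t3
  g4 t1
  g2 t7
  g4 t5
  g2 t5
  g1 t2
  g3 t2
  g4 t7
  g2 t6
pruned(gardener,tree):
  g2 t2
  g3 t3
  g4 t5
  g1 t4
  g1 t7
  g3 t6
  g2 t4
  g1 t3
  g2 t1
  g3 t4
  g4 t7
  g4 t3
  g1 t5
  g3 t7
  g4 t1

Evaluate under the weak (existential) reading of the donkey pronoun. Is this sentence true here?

False

"it" takes "a tree" as antecedent — a donkey pronoun bound across the clause boundary.
Weak reading: every gardener g with some planted-tree has at least one planted-tree t such that watered(g,t) ∧ pruned(g,t).
Per gardener: g1:✓  g2:✗  g3:✓  g4:✓
g2 has no witness among its planted-trees.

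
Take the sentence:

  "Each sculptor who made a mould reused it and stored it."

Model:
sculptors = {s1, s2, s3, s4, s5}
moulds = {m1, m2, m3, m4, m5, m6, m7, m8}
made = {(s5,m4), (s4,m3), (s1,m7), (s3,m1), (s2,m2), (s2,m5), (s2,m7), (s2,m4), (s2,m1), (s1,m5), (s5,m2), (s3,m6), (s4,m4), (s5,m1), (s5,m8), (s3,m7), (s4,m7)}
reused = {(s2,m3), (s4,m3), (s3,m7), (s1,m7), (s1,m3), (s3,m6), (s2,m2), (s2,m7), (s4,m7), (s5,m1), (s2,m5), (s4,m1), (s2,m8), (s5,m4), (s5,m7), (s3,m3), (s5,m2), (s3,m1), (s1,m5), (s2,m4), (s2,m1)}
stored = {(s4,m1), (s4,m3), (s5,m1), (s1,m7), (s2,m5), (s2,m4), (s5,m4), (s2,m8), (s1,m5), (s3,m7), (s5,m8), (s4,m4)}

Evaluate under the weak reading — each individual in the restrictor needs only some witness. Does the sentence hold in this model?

"it" takes "a mould" as antecedent — a donkey pronoun bound across the clause boundary.
Weak reading: every sculptor s with some made-mould has at least one made-mould m such that reused(s,m) ∧ stored(s,m).
Per sculptor: s1:✓  s2:✓  s3:✓  s4:✓  s5:✓
Every sculptor in the restrictor has a witness.

True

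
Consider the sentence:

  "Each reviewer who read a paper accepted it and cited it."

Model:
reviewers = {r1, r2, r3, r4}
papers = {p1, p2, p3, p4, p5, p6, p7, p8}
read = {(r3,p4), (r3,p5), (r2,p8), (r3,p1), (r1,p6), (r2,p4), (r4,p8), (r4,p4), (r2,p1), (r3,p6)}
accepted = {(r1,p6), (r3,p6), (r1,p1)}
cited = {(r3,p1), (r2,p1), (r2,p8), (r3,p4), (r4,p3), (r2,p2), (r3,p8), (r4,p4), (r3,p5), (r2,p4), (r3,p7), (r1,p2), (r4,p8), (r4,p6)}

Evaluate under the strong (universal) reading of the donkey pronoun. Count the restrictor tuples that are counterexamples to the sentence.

"it" takes "a paper" as antecedent — a donkey pronoun bound across the clause boundary.
Strong reading: for every (r,p) with read(r,p), accepted(r,p) ∧ cited(r,p).
Restrictor pairs: (r1,p6) ✗  (r2,p1) ✗  (r2,p4) ✗  (r2,p8) ✗  (r3,p1) ✗  (r3,p4) ✗  (r3,p5) ✗  (r3,p6) ✗  (r4,p4) ✗  (r4,p8) ✗
Counterexamples (restrictor pairs failing the scope): 10.

10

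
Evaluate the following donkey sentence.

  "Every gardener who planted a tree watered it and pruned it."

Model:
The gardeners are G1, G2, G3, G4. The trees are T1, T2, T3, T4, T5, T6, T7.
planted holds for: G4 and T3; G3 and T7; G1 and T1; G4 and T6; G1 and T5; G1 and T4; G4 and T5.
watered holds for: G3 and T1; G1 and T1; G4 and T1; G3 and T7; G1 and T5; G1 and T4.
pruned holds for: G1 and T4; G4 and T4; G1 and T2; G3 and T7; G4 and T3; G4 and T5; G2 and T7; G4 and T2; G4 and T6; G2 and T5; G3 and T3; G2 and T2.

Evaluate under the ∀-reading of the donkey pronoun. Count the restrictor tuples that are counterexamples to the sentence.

"it" takes "a tree" as antecedent — a donkey pronoun bound across the clause boundary.
Strong reading: for every (g,t) with planted(g,t), watered(g,t) ∧ pruned(g,t).
Restrictor pairs: (G1,T1) ✗  (G1,T4) ✓  (G1,T5) ✗  (G3,T7) ✓  (G4,T3) ✗  (G4,T5) ✗  (G4,T6) ✗
Counterexamples (restrictor pairs failing the scope): 5.

5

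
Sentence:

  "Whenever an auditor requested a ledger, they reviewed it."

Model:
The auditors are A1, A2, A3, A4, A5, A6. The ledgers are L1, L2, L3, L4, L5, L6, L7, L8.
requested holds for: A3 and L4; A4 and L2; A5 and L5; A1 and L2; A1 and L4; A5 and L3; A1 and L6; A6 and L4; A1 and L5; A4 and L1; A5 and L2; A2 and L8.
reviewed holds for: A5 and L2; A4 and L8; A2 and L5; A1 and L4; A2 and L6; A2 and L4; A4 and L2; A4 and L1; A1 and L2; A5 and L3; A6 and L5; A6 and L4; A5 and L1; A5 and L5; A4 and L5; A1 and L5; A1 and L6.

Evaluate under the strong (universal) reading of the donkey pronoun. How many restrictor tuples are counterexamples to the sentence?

2

"it" takes "a ledger" as antecedent — a donkey pronoun bound across the clause boundary.
Strong reading: for every (a,l) with requested(a,l), reviewed(a,l).
Restrictor pairs: (A1,L2) ✓  (A1,L4) ✓  (A1,L5) ✓  (A1,L6) ✓  (A2,L8) ✗  (A3,L4) ✗  (A4,L1) ✓  (A4,L2) ✓  (A5,L2) ✓  (A5,L3) ✓  (A5,L5) ✓  (A6,L4) ✓
Counterexamples (restrictor pairs failing the scope): 2.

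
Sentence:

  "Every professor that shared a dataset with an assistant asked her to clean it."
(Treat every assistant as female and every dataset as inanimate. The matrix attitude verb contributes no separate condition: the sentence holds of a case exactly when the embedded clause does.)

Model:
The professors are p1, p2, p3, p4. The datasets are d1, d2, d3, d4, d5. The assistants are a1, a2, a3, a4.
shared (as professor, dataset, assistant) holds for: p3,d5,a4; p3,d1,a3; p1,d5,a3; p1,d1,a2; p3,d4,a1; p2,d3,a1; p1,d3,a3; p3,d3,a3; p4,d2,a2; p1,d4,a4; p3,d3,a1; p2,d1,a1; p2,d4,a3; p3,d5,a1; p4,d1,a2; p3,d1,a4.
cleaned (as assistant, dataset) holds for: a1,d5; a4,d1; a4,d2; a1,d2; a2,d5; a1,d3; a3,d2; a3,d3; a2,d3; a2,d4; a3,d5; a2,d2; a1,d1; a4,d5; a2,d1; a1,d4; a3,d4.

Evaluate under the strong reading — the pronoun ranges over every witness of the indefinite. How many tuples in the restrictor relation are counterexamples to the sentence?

"her" takes "an assistant" as antecedent and "it" takes "a dataset"; both are donkey pronouns co-varying with the restrictor.
Strong reading: for every (p,d,a) with shared(p,d,a), cleaned(a,d).
Restrictor triples: (p1,d1,a2)→cleaned(a2,d1) ✓  (p1,d3,a3)→cleaned(a3,d3) ✓  (p1,d4,a4)→cleaned(a4,d4) ✗  (p1,d5,a3)→cleaned(a3,d5) ✓  (p2,d1,a1)→cleaned(a1,d1) ✓  (p2,d3,a1)→cleaned(a1,d3) ✓  (p2,d4,a3)→cleaned(a3,d4) ✓  (p3,d1,a3)→cleaned(a3,d1) ✗  (p3,d1,a4)→cleaned(a4,d1) ✓  (p3,d3,a1)→cleaned(a1,d3) ✓  (p3,d3,a3)→cleaned(a3,d3) ✓  (p3,d4,a1)→cleaned(a1,d4) ✓  (p3,d5,a1)→cleaned(a1,d5) ✓  (p3,d5,a4)→cleaned(a4,d5) ✓  (p4,d1,a2)→cleaned(a2,d1) ✓  (p4,d2,a2)→cleaned(a2,d2) ✓
Counterexamples (restrictor triples failing the scope): 2.

2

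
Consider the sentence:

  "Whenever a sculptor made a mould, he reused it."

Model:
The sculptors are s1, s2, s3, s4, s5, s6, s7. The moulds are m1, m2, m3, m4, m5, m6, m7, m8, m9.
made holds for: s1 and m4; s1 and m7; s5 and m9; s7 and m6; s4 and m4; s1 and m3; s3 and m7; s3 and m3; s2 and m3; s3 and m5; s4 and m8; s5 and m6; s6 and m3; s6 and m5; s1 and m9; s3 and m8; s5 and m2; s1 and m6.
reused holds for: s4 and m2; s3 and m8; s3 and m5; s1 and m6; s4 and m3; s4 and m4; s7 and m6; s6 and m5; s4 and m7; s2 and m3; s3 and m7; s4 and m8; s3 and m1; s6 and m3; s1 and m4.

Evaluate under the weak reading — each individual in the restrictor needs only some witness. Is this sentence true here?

False

"it" takes "a mould" as antecedent — a donkey pronoun bound across the clause boundary.
Weak reading: every sculptor s with some made-mould has at least one made-mould m such that reused(s,m).
Per sculptor: s1:✓  s2:✓  s3:✓  s4:✓  s5:✗  s6:✓  s7:✓
s5 has no witness among its made-moulds.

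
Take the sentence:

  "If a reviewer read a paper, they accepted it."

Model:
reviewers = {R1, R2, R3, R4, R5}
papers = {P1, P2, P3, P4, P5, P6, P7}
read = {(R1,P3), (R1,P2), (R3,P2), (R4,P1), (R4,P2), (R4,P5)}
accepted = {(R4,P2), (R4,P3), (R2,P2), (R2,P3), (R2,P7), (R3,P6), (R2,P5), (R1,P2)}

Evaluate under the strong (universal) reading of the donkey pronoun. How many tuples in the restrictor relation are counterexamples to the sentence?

4

"it" takes "a paper" as antecedent — a donkey pronoun bound across the clause boundary.
Strong reading: for every (r,p) with read(r,p), accepted(r,p).
Restrictor pairs: (R1,P2) ✓  (R1,P3) ✗  (R3,P2) ✗  (R4,P1) ✗  (R4,P2) ✓  (R4,P5) ✗
Counterexamples (restrictor pairs failing the scope): 4.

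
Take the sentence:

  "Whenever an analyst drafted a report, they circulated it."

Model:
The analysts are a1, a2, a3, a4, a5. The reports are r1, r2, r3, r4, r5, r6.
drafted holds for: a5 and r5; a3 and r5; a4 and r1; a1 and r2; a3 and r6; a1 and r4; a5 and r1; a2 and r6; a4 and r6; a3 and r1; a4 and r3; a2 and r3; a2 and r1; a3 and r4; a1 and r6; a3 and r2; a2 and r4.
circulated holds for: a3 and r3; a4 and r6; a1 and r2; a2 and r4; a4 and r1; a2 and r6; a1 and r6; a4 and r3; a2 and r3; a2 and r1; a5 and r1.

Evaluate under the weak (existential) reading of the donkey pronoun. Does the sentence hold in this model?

False

"it" takes "a report" as antecedent — a donkey pronoun bound across the clause boundary.
Weak reading: every analyst a with some drafted-report has at least one drafted-report r such that circulated(a,r).
Per analyst: a1:✓  a2:✓  a3:✗  a4:✓  a5:✓
a3 has no witness among its drafted-reports.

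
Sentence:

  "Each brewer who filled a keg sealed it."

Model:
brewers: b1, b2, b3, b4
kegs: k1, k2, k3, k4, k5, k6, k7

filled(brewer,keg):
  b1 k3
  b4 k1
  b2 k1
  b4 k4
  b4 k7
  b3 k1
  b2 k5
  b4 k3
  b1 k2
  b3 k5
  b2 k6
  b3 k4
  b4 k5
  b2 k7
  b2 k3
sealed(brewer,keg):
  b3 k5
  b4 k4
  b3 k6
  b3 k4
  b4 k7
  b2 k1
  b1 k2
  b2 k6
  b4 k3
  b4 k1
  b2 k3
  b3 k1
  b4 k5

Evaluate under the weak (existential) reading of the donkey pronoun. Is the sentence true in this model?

"it" takes "a keg" as antecedent — a donkey pronoun bound across the clause boundary.
Weak reading: every brewer b with some filled-keg has at least one filled-keg k such that sealed(b,k).
Per brewer: b1:✓  b2:✓  b3:✓  b4:✓
Every brewer in the restrictor has a witness.

True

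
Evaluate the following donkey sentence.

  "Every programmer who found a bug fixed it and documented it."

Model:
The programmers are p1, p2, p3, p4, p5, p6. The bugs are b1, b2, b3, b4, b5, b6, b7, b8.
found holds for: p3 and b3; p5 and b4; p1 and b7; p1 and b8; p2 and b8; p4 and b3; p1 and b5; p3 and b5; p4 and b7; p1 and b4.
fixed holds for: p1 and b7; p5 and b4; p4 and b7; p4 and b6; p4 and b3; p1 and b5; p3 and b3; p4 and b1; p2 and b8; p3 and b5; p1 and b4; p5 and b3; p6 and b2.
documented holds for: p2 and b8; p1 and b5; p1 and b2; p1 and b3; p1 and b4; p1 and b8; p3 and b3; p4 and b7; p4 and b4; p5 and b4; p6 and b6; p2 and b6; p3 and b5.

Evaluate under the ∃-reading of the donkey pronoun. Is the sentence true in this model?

"it" takes "a bug" as antecedent — a donkey pronoun bound across the clause boundary.
Weak reading: every programmer p with some found-bug has at least one found-bug b such that fixed(p,b) ∧ documented(p,b).
Per programmer: p1:✓  p2:✓  p3:✓  p4:✓  p5:✓
Every programmer in the restrictor has a witness.

True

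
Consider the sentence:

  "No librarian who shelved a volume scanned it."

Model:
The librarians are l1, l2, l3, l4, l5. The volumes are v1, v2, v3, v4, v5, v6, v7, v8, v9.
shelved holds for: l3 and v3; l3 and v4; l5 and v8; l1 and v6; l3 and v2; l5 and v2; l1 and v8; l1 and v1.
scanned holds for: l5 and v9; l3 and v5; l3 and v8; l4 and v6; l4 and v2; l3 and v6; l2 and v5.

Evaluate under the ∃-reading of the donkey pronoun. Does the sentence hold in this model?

True

"it" takes "a volume" as antecedent — a donkey pronoun bound across the clause boundary.
Truth condition: for no (l,v) with shelved(l,v) does scanned(l,v) hold.
Restrictor pairs — does the scope hold? (l1,v1):fails  (l1,v6):fails  (l1,v8):fails  (l3,v2):fails  (l3,v3):fails  (l3,v4):fails  (l5,v2):fails  (l5,v8):fails
Scope holds for no restrictor pair, so the sentence is true.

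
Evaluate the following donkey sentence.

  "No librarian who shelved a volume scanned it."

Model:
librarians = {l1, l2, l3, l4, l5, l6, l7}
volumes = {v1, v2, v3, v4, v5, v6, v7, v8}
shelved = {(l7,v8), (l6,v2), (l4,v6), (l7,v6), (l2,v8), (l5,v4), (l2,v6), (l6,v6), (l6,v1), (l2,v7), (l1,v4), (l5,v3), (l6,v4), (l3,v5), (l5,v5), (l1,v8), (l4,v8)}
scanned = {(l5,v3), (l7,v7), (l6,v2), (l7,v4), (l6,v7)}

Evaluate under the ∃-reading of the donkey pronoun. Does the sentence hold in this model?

"it" takes "a volume" as antecedent — a donkey pronoun bound across the clause boundary.
Truth condition: for no (l,v) with shelved(l,v) does scanned(l,v) hold.
Restrictor pairs — does the scope hold? (l1,v4):fails  (l1,v8):fails  (l2,v6):fails  (l2,v7):fails  (l2,v8):fails  (l3,v5):fails  (l4,v6):fails  (l4,v8):fails  (l5,v3):holds  (l5,v4):fails  (l5,v5):fails  (l6,v1):fails  (l6,v2):holds  (l6,v4):fails  (l6,v6):fails  (l7,v6):fails  (l7,v8):fails
Scope holds for 2 pair(s), so the sentence is false.

False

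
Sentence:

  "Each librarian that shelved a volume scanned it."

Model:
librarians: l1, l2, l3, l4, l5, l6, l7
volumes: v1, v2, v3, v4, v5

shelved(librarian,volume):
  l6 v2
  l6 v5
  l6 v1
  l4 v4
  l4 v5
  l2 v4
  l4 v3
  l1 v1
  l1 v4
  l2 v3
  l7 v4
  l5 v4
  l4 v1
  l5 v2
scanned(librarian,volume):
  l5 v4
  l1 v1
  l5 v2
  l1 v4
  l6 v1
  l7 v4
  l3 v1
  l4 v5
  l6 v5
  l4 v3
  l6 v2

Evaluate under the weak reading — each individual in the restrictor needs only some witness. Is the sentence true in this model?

"it" takes "a volume" as antecedent — a donkey pronoun bound across the clause boundary.
Weak reading: every librarian l with some shelved-volume has at least one shelved-volume v such that scanned(l,v).
Per librarian: l1:✓  l2:✗  l4:✓  l5:✓  l6:✓  l7:✓
l2 has no witness among its shelved-volumes.

False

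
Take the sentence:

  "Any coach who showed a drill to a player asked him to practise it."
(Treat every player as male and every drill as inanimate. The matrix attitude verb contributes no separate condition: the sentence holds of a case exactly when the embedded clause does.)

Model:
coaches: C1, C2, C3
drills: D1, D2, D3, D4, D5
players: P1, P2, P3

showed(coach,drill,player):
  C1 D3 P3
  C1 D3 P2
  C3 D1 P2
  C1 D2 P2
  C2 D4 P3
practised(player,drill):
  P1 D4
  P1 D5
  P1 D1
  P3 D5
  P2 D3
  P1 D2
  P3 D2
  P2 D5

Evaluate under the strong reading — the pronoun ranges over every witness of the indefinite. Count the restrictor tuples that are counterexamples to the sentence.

"him" takes "a player" as antecedent and "it" takes "a drill"; both are donkey pronouns co-varying with the restrictor.
Strong reading: for every (c,d,p) with showed(c,d,p), practised(p,d).
Restrictor triples: (C1,D2,P2)→practised(P2,D2) ✗  (C1,D3,P2)→practised(P2,D3) ✓  (C1,D3,P3)→practised(P3,D3) ✗  (C2,D4,P3)→practised(P3,D4) ✗  (C3,D1,P2)→practised(P2,D1) ✗
Counterexamples (restrictor triples failing the scope): 4.

4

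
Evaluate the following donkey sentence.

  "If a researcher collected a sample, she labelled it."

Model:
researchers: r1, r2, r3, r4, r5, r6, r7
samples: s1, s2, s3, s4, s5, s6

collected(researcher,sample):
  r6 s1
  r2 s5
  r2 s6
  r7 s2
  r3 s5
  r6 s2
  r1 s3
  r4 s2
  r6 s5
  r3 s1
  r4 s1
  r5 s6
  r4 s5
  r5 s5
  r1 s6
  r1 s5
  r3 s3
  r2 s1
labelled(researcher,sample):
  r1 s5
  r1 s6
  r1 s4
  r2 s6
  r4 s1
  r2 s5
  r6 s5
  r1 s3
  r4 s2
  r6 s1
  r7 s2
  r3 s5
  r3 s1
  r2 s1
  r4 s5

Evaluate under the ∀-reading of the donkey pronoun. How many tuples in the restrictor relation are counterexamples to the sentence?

"it" takes "a sample" as antecedent — a donkey pronoun bound across the clause boundary.
Strong reading: for every (r,s) with collected(r,s), labelled(r,s).
Restrictor pairs: (r1,s3) ✓  (r1,s5) ✓  (r1,s6) ✓  (r2,s1) ✓  (r2,s5) ✓  (r2,s6) ✓  (r3,s1) ✓  (r3,s3) ✗  (r3,s5) ✓  (r4,s1) ✓  (r4,s2) ✓  (r4,s5) ✓  (r5,s5) ✗  (r5,s6) ✗  (r6,s1) ✓  (r6,s2) ✗  (r6,s5) ✓  (r7,s2) ✓
Counterexamples (restrictor pairs failing the scope): 4.

4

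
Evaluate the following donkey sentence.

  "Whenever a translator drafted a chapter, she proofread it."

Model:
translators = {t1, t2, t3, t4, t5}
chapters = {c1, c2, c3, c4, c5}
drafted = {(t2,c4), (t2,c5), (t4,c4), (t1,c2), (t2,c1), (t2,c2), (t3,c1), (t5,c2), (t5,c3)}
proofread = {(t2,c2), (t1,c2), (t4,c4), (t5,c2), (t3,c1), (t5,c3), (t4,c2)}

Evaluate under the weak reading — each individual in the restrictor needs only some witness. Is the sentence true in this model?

"it" takes "a chapter" as antecedent — a donkey pronoun bound across the clause boundary.
Weak reading: every translator t with some drafted-chapter has at least one drafted-chapter c such that proofread(t,c).
Per translator: t1:✓  t2:✓  t3:✓  t4:✓  t5:✓
Every translator in the restrictor has a witness.

True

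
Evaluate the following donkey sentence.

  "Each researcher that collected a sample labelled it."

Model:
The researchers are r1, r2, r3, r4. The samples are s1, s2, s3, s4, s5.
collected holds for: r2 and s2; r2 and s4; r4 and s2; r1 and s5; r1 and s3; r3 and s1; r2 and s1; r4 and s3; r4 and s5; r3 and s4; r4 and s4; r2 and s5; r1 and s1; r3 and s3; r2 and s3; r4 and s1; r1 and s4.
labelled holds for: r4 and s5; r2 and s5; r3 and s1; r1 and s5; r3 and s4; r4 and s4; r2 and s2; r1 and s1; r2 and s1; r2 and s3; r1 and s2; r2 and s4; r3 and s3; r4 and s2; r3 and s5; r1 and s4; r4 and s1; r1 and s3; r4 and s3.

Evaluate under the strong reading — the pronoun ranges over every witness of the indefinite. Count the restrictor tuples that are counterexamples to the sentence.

0

"it" takes "a sample" as antecedent — a donkey pronoun bound across the clause boundary.
Strong reading: for every (r,s) with collected(r,s), labelled(r,s).
Restrictor pairs: (r1,s1) ✓  (r1,s3) ✓  (r1,s4) ✓  (r1,s5) ✓  (r2,s1) ✓  (r2,s2) ✓  (r2,s3) ✓  (r2,s4) ✓  (r2,s5) ✓  (r3,s1) ✓  (r3,s3) ✓  (r3,s4) ✓  (r4,s1) ✓  (r4,s2) ✓  (r4,s3) ✓  (r4,s4) ✓  (r4,s5) ✓
Counterexamples (restrictor pairs failing the scope): 0.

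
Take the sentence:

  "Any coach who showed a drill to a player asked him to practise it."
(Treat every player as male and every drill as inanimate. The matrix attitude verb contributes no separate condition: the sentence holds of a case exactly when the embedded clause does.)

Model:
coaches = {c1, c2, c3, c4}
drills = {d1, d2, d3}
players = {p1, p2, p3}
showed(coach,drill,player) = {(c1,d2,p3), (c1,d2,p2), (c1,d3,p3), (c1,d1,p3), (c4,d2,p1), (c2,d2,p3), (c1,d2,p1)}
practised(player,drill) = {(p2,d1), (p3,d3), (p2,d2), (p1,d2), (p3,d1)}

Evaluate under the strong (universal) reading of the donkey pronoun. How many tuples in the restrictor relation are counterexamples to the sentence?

2

"him" takes "a player" as antecedent and "it" takes "a drill"; both are donkey pronouns co-varying with the restrictor.
Strong reading: for every (c,d,p) with showed(c,d,p), practised(p,d).
Restrictor triples: (c1,d1,p3)→practised(p3,d1) ✓  (c1,d2,p1)→practised(p1,d2) ✓  (c1,d2,p2)→practised(p2,d2) ✓  (c1,d2,p3)→practised(p3,d2) ✗  (c1,d3,p3)→practised(p3,d3) ✓  (c2,d2,p3)→practised(p3,d2) ✗  (c4,d2,p1)→practised(p1,d2) ✓
Counterexamples (restrictor triples failing the scope): 2.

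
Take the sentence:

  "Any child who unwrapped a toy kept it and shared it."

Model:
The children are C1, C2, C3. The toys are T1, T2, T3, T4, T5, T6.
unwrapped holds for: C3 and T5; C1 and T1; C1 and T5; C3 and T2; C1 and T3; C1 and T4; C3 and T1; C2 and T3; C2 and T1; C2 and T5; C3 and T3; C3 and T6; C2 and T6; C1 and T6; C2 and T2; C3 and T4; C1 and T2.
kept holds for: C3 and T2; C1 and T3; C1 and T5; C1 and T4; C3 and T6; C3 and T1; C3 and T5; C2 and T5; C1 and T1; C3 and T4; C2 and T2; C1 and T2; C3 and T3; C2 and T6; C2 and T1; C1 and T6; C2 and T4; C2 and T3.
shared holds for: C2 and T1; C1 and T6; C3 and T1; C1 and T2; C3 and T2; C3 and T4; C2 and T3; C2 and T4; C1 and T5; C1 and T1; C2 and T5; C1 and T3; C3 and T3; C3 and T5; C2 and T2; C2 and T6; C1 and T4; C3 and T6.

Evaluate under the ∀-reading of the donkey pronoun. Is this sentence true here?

"it" takes "a toy" as antecedent — a donkey pronoun bound across the clause boundary.
Strong reading: for every (c,t) with unwrapped(c,t), kept(c,t) ∧ shared(c,t).
Restrictor pairs: (C1,T1) ✓  (C1,T2) ✓  (C1,T3) ✓  (C1,T4) ✓  (C1,T5) ✓  (C1,T6) ✓  (C2,T1) ✓  (C2,T2) ✓  (C2,T3) ✓  (C2,T5) ✓  (C2,T6) ✓  (C3,T1) ✓  (C3,T2) ✓  (C3,T3) ✓  (C3,T4) ✓  (C3,T5) ✓  (C3,T6) ✓
Every restrictor pair satisfies the scope.

True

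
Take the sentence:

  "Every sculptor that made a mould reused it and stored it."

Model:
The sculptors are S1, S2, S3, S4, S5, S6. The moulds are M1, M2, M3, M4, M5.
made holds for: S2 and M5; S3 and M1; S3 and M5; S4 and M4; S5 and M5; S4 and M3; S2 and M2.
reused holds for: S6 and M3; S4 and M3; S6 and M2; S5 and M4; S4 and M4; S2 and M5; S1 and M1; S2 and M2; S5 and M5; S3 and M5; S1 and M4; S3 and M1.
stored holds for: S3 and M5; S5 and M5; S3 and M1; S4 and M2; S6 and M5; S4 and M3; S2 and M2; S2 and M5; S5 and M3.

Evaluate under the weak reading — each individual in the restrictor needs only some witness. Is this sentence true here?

True

"it" takes "a mould" as antecedent — a donkey pronoun bound across the clause boundary.
Weak reading: every sculptor s with some made-mould has at least one made-mould m such that reused(s,m) ∧ stored(s,m).
Per sculptor: S2:✓  S3:✓  S4:✓  S5:✓
Every sculptor in the restrictor has a witness.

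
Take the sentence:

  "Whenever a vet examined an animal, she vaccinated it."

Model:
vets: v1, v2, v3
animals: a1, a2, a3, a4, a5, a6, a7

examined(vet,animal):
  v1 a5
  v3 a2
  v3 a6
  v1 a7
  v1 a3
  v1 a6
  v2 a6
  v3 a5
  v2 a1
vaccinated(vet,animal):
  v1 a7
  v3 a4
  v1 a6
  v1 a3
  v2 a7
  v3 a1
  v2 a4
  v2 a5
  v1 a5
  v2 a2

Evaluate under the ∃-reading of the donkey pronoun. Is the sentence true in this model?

"it" takes "an animal" as antecedent — a donkey pronoun bound across the clause boundary.
Weak reading: every vet v with some examined-animal has at least one examined-animal a such that vaccinated(v,a).
Per vet: v1:✓  v2:✗  v3:✗
v2 has no witness among its examined-animals.

False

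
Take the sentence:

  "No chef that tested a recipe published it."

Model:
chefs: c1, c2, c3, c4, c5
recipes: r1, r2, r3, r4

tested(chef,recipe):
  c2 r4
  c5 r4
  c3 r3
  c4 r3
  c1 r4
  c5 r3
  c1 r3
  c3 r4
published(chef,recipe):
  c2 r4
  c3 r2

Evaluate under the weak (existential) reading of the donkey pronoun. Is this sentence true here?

False

"it" takes "a recipe" as antecedent — a donkey pronoun bound across the clause boundary.
Truth condition: for no (c,r) with tested(c,r) does published(c,r) hold.
Restrictor pairs — does the scope hold? (c1,r3):fails  (c1,r4):fails  (c2,r4):holds  (c3,r3):fails  (c3,r4):fails  (c4,r3):fails  (c5,r3):fails  (c5,r4):fails
Scope holds for 1 pair(s), so the sentence is false.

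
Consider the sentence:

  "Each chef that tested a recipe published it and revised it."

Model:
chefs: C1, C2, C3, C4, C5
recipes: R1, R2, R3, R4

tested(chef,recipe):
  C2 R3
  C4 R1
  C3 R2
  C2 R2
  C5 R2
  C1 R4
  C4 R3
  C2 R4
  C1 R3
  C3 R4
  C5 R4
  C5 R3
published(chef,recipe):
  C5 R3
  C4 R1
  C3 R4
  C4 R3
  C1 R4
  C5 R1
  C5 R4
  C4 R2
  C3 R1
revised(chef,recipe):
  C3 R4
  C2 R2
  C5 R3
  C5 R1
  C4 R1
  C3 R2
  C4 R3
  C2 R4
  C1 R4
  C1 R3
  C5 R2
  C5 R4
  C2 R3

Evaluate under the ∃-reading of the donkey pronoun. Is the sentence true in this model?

False

"it" takes "a recipe" as antecedent — a donkey pronoun bound across the clause boundary.
Weak reading: every chef c with some tested-recipe has at least one tested-recipe r such that published(c,r) ∧ revised(c,r).
Per chef: C1:✓  C2:✗  C3:✓  C4:✓  C5:✓
C2 has no witness among its tested-recipes.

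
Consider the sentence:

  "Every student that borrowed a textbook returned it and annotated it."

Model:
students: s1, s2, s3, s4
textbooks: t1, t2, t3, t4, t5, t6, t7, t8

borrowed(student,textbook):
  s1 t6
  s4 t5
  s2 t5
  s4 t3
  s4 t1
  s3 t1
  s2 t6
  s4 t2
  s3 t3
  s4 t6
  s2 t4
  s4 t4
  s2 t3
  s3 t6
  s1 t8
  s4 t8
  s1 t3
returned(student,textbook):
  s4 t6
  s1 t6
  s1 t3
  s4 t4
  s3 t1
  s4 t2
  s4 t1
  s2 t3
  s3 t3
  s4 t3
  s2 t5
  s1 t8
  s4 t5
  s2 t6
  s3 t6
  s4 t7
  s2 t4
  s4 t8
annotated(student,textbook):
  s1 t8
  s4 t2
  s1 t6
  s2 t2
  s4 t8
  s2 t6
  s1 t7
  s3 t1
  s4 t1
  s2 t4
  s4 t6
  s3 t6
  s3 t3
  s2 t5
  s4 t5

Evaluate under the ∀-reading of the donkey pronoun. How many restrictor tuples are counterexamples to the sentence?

4

"it" takes "a textbook" as antecedent — a donkey pronoun bound across the clause boundary.
Strong reading: for every (s,t) with borrowed(s,t), returned(s,t) ∧ annotated(s,t).
Restrictor pairs: (s1,t3) ✗  (s1,t6) ✓  (s1,t8) ✓  (s2,t3) ✗  (s2,t4) ✓  (s2,t5) ✓  (s2,t6) ✓  (s3,t1) ✓  (s3,t3) ✓  (s3,t6) ✓  (s4,t1) ✓  (s4,t2) ✓  (s4,t3) ✗  (s4,t4) ✗  (s4,t5) ✓  (s4,t6) ✓  (s4,t8) ✓
Counterexamples (restrictor pairs failing the scope): 4.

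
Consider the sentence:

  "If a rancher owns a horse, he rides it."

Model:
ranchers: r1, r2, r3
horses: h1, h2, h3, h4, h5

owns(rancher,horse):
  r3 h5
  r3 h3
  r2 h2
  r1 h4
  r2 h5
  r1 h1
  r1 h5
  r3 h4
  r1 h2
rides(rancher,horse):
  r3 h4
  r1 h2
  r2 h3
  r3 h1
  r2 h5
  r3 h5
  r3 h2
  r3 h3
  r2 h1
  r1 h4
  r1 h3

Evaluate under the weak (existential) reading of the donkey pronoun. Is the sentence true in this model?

"it" takes "a horse" as antecedent — a donkey pronoun bound across the clause boundary.
Weak reading: every rancher r with some owns-horse has at least one owns-horse h such that rides(r,h).
Per rancher: r1:✓  r2:✓  r3:✓
Every rancher in the restrictor has a witness.

True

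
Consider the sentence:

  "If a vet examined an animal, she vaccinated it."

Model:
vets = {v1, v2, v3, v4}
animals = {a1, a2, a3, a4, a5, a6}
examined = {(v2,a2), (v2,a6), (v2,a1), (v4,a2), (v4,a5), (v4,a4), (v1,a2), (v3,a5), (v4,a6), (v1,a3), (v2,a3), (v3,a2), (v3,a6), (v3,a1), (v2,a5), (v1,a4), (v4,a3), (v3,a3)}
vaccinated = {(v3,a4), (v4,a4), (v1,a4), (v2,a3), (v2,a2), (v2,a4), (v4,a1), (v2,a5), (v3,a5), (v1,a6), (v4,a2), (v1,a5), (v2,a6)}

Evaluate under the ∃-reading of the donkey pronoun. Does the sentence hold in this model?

True

"it" takes "an animal" as antecedent — a donkey pronoun bound across the clause boundary.
Weak reading: every vet v with some examined-animal has at least one examined-animal a such that vaccinated(v,a).
Per vet: v1:✓  v2:✓  v3:✓  v4:✓
Every vet in the restrictor has a witness.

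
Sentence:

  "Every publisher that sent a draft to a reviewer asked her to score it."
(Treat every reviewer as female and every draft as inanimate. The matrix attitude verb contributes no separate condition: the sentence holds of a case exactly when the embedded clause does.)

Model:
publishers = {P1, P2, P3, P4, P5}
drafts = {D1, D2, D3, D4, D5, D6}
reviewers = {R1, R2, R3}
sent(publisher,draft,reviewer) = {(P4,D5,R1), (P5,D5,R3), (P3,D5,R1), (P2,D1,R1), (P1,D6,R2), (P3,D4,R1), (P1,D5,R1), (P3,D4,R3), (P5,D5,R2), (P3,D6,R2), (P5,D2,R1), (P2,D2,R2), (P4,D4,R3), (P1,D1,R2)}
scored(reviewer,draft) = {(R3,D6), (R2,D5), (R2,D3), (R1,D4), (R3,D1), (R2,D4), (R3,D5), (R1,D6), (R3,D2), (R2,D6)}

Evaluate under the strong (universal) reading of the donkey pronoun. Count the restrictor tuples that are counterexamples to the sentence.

9

"her" takes "a reviewer" as antecedent and "it" takes "a draft"; both are donkey pronouns co-varying with the restrictor.
Strong reading: for every (p,d,r) with sent(p,d,r), scored(r,d).
Restrictor triples: (P1,D1,R2)→scored(R2,D1) ✗  (P1,D5,R1)→scored(R1,D5) ✗  (P1,D6,R2)→scored(R2,D6) ✓  (P2,D1,R1)→scored(R1,D1) ✗  (P2,D2,R2)→scored(R2,D2) ✗  (P3,D4,R1)→scored(R1,D4) ✓  (P3,D4,R3)→scored(R3,D4) ✗  (P3,D5,R1)→scored(R1,D5) ✗  (P3,D6,R2)→scored(R2,D6) ✓  (P4,D4,R3)→scored(R3,D4) ✗  (P4,D5,R1)→scored(R1,D5) ✗  (P5,D2,R1)→scored(R1,D2) ✗  (P5,D5,R2)→scored(R2,D5) ✓  (P5,D5,R3)→scored(R3,D5) ✓
Counterexamples (restrictor triples failing the scope): 9.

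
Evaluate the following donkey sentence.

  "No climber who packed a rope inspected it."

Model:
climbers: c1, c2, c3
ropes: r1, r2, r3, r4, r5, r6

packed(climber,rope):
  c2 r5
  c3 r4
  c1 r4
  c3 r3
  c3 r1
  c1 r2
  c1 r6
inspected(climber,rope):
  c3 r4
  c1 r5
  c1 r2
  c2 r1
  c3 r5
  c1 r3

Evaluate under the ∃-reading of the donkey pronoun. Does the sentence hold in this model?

"it" takes "a rope" as antecedent — a donkey pronoun bound across the clause boundary.
Truth condition: for no (c,r) with packed(c,r) does inspected(c,r) hold.
Restrictor pairs — does the scope hold? (c1,r2):holds  (c1,r4):fails  (c1,r6):fails  (c2,r5):fails  (c3,r1):fails  (c3,r3):fails  (c3,r4):holds
Scope holds for 2 pair(s), so the sentence is false.

False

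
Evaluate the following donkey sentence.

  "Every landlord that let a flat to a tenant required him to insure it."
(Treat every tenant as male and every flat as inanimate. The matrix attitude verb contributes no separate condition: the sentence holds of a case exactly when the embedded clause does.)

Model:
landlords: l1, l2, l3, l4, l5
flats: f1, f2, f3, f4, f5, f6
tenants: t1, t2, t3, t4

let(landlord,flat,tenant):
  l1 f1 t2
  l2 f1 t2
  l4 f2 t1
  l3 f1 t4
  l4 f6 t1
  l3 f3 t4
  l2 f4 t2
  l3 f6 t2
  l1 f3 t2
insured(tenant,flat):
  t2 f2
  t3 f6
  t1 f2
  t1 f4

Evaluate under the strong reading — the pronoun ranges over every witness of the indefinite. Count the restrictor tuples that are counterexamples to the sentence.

"him" takes "a tenant" as antecedent and "it" takes "a flat"; both are donkey pronouns co-varying with the restrictor.
Strong reading: for every (l,f,t) with let(l,f,t), insured(t,f).
Restrictor triples: (l1,f1,t2)→insured(t2,f1) ✗  (l1,f3,t2)→insured(t2,f3) ✗  (l2,f1,t2)→insured(t2,f1) ✗  (l2,f4,t2)→insured(t2,f4) ✗  (l3,f1,t4)→insured(t4,f1) ✗  (l3,f3,t4)→insured(t4,f3) ✗  (l3,f6,t2)→insured(t2,f6) ✗  (l4,f2,t1)→insured(t1,f2) ✓  (l4,f6,t1)→insured(t1,f6) ✗
Counterexamples (restrictor triples failing the scope): 8.

8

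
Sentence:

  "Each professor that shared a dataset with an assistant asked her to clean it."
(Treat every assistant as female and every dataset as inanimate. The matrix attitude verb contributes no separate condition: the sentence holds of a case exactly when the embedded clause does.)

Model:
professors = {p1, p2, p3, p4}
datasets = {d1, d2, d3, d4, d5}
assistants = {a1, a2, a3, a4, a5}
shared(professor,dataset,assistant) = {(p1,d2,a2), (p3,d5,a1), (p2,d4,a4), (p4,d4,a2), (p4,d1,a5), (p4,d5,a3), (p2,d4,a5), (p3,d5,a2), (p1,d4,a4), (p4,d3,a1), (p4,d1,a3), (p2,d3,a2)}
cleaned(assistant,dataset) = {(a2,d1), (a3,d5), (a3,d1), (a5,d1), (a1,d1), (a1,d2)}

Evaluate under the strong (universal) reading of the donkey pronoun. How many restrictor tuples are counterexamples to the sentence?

"her" takes "an assistant" as antecedent and "it" takes "a dataset"; both are donkey pronouns co-varying with the restrictor.
Strong reading: for every (p,d,a) with shared(p,d,a), cleaned(a,d).
Restrictor triples: (p1,d2,a2)→cleaned(a2,d2) ✗  (p1,d4,a4)→cleaned(a4,d4) ✗  (p2,d3,a2)→cleaned(a2,d3) ✗  (p2,d4,a4)→cleaned(a4,d4) ✗  (p2,d4,a5)→cleaned(a5,d4) ✗  (p3,d5,a1)→cleaned(a1,d5) ✗  (p3,d5,a2)→cleaned(a2,d5) ✗  (p4,d1,a3)→cleaned(a3,d1) ✓  (p4,d1,a5)→cleaned(a5,d1) ✓  (p4,d3,a1)→cleaned(a1,d3) ✗  (p4,d4,a2)→cleaned(a2,d4) ✗  (p4,d5,a3)→cleaned(a3,d5) ✓
Counterexamples (restrictor triples failing the scope): 9.

9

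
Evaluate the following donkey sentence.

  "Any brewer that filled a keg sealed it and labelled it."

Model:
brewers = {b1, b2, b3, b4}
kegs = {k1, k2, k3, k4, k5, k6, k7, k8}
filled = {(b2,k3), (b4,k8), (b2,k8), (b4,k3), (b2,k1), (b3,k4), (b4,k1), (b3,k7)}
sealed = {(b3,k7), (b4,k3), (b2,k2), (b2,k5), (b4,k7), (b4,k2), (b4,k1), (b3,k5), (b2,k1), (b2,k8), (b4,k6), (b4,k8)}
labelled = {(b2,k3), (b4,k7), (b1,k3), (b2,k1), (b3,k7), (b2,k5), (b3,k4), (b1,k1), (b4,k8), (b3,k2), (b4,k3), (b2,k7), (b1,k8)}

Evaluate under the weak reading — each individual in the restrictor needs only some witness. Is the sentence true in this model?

True

"it" takes "a keg" as antecedent — a donkey pronoun bound across the clause boundary.
Weak reading: every brewer b with some filled-keg has at least one filled-keg k such that sealed(b,k) ∧ labelled(b,k).
Per brewer: b2:✓  b3:✓  b4:✓
Every brewer in the restrictor has a witness.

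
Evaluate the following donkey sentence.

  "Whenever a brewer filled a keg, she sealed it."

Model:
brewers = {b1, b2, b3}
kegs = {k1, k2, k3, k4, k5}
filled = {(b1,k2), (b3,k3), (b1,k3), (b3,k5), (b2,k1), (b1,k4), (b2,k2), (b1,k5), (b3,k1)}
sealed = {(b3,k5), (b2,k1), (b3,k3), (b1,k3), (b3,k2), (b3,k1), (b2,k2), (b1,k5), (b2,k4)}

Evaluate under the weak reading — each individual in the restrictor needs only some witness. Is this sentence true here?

True

"it" takes "a keg" as antecedent — a donkey pronoun bound across the clause boundary.
Weak reading: every brewer b with some filled-keg has at least one filled-keg k such that sealed(b,k).
Per brewer: b1:✓  b2:✓  b3:✓
Every brewer in the restrictor has a witness.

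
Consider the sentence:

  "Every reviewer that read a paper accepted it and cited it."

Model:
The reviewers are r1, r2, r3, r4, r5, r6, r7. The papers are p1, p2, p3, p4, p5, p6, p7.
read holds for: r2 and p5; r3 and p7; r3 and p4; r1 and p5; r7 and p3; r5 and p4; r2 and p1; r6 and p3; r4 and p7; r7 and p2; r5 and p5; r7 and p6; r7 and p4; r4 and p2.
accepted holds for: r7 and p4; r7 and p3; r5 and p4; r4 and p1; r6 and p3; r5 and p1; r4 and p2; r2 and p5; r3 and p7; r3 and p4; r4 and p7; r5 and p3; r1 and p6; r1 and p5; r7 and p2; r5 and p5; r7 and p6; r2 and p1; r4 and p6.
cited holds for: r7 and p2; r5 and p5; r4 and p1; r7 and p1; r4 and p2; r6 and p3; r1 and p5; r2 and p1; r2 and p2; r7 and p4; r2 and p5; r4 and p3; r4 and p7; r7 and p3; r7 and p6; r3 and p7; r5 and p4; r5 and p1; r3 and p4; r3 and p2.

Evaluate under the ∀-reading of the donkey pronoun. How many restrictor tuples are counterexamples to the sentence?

0

"it" takes "a paper" as antecedent — a donkey pronoun bound across the clause boundary.
Strong reading: for every (r,p) with read(r,p), accepted(r,p) ∧ cited(r,p).
Restrictor pairs: (r1,p5) ✓  (r2,p1) ✓  (r2,p5) ✓  (r3,p4) ✓  (r3,p7) ✓  (r4,p2) ✓  (r4,p7) ✓  (r5,p4) ✓  (r5,p5) ✓  (r6,p3) ✓  (r7,p2) ✓  (r7,p3) ✓  (r7,p4) ✓  (r7,p6) ✓
Counterexamples (restrictor pairs failing the scope): 0.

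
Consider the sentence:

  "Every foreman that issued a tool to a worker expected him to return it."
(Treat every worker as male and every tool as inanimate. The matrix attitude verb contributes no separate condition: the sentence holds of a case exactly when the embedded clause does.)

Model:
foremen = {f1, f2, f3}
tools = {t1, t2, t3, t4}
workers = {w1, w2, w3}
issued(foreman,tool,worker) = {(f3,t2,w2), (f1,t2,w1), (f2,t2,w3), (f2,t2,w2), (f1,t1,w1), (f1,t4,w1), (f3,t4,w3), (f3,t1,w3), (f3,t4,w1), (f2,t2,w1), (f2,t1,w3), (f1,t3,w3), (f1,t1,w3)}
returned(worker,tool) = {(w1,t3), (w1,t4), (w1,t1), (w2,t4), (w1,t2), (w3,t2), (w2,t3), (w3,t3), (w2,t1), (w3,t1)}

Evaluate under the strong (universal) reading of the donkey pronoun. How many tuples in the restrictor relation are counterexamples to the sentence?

3

"him" takes "a worker" as antecedent and "it" takes "a tool"; both are donkey pronouns co-varying with the restrictor.
Strong reading: for every (f,t,w) with issued(f,t,w), returned(w,t).
Restrictor triples: (f1,t1,w1)→returned(w1,t1) ✓  (f1,t1,w3)→returned(w3,t1) ✓  (f1,t2,w1)→returned(w1,t2) ✓  (f1,t3,w3)→returned(w3,t3) ✓  (f1,t4,w1)→returned(w1,t4) ✓  (f2,t1,w3)→returned(w3,t1) ✓  (f2,t2,w1)→returned(w1,t2) ✓  (f2,t2,w2)→returned(w2,t2) ✗  (f2,t2,w3)→returned(w3,t2) ✓  (f3,t1,w3)→returned(w3,t1) ✓  (f3,t2,w2)→returned(w2,t2) ✗  (f3,t4,w1)→returned(w1,t4) ✓  (f3,t4,w3)→returned(w3,t4) ✗
Counterexamples (restrictor triples failing the scope): 3.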